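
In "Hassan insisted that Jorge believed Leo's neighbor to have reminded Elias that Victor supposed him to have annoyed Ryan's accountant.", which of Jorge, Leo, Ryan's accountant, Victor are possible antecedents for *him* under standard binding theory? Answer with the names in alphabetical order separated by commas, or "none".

Jorge, Leo

*him* is a pronoun; Principle B requires it to be free in its binding domain — the clause headed by 'supposed'.
— Jorge: subject of the clause headed by 'believed'; c-commands the pronoun but lies outside its binding domain — allowed.
— Leo: possessor inside the subject DP of the clause headed by 'reminded'; does not c-command the pronoun — Principle B does not apply; allowed.
— Ryan's accountant: object of the clause headed by 'annoyed'; is c-commanded by the pronoun; coreference would bind this R-expression — blocked (Principle C).
— Victor: subject of the clause headed by 'supposed'; c-commands the pronoun within its binding domain — blocked (Principle B).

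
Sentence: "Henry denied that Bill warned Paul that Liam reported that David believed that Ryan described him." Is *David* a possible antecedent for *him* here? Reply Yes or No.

Yes

*him* is a pronoun; Principle B requires it to be free in its binding domain — the clause headed by 'described'.
— David: subject of the clause headed by 'believed'; c-commands the pronoun but lies outside its binding domain — allowed.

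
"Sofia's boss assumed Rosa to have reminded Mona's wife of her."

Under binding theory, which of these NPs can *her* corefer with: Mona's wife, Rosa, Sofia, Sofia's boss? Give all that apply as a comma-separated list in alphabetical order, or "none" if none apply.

Sofia, Sofia's boss

*her* is a pronoun; Principle B requires it to be free in its binding domain — the clause headed by 'reminded'.
— Mona's wife: object of the clause headed by 'reminded'; c-commands the pronoun within its binding domain — blocked (Principle B).
— Rosa: subject of the clause headed by 'reminded'; c-commands the pronoun within its binding domain — blocked (Principle B).
— Sofia: possessor inside the subject DP of the matrix clause; does not c-command the pronoun — Principle B does not apply; allowed.
— Sofia's boss: subject of the matrix clause; c-commands the pronoun but lies outside its binding domain — allowed.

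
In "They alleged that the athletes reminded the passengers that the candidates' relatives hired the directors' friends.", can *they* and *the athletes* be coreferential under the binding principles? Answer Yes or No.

No

*the athletes* is an R-expression; Principle C requires it to be free (not bound by any c-commanding expression).
— they: subject of the matrix clause; the pronoun c-commands the R-expression — coreference blocked (Principle C).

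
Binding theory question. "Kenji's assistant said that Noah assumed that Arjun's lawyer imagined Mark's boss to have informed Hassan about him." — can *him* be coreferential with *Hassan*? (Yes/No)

*him* is a pronoun; Principle B requires it to be free in its binding domain — the clause headed by 'informed'.
— Hassan: object of the clause headed by 'informed'; c-commands the pronoun within its binding domain — blocked (Principle B).

No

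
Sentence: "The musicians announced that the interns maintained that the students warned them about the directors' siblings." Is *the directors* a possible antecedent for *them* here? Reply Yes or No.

*them* is a pronoun; Principle B requires it to be free in its binding domain — the clause headed by 'warned'.
— the directors: possessor inside the second object DP of the clause headed by 'warned'; is c-commanded by the pronoun; coreference would bind this R-expression — blocked (Principle C).

No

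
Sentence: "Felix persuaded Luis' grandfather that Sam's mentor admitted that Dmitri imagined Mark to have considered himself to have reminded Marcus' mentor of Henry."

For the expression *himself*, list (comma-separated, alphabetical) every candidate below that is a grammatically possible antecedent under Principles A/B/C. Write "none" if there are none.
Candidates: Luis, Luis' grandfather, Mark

*himself* is a reflexive; Principle A requires it to be bound within its binding domain — the clause headed by 'considered'.
— Luis: possessor inside the object DP of the matrix clause; does not c-command the reflexive — cannot bind it (Principle A).
— Luis' grandfather: object of the matrix clause; c-commands the reflexive but lies outside its binding domain — cannot bind it (Principle A).
— Mark: subject of the clause headed by 'considered'; c-commands the reflexive within its binding domain — allowed (Principle A).

Mark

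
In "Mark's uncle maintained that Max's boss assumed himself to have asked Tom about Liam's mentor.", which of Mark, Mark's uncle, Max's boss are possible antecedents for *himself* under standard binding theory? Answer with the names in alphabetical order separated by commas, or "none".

Max's boss

*himself* is a reflexive; Principle A requires it to be bound within its binding domain — the clause headed by 'assumed'.
— Mark: possessor inside the subject DP of the matrix clause; does not c-command the reflexive — cannot bind it (Principle A).
— Mark's uncle: subject of the matrix clause; c-commands the reflexive but lies outside its binding domain — cannot bind it (Principle A).
— Max's boss: subject of the clause headed by 'assumed'; c-commands the reflexive within its binding domain — allowed (Principle A).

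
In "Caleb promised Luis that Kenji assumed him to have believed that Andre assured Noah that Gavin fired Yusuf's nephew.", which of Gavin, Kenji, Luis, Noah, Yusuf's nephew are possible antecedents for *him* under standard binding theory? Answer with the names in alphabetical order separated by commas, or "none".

Luis

*him* is a pronoun; Principle B requires it to be free in its binding domain — the clause headed by 'assumed'.
— Gavin: subject of the clause headed by 'fired'; is c-commanded by the pronoun; coreference would bind this R-expression — blocked (Principle C).
— Kenji: subject of the clause headed by 'assumed'; c-commands the pronoun within its binding domain — blocked (Principle B).
— Luis: object of the matrix clause; c-commands the pronoun but lies outside its binding domain — allowed.
— Noah: object of the clause headed by 'assured'; is c-commanded by the pronoun; coreference would bind this R-expression — blocked (Principle C).
— Yusuf's nephew: object of the clause headed by 'fired'; is c-commanded by the pronoun; coreference would bind this R-expression — blocked (Principle C).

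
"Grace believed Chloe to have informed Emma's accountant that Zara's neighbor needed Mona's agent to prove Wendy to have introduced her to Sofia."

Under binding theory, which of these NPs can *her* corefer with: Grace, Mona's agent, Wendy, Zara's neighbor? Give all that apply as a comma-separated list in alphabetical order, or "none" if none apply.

*her* is a pronoun; Principle B requires it to be free in its binding domain — the clause headed by 'introduced'.
— Grace: subject of the matrix clause; c-commands the pronoun but lies outside its binding domain — allowed.
— Mona's agent: subject of the clause headed by 'prove'; c-commands the pronoun but lies outside its binding domain — allowed.
— Wendy: subject of the clause headed by 'introduced'; c-commands the pronoun within its binding domain — blocked (Principle B).
— Zara's neighbor: subject of the clause headed by 'needed'; c-commands the pronoun but lies outside its binding domain — allowed.

Grace, Mona's agent, Zara's neighbor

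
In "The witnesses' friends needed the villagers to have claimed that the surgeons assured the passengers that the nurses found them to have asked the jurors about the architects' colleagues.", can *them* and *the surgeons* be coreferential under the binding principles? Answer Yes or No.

*the surgeons* is an R-expression; Principle C requires it to be free (not bound by any c-commanding expression).
— them: subject of the clause headed by 'asked'; the pronoun does not c-command the R-expression — coreference allowed.

Yes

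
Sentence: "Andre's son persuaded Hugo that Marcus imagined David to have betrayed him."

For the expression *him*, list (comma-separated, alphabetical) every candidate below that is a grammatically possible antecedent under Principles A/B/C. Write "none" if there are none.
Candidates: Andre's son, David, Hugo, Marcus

*him* is a pronoun; Principle B requires it to be free in its binding domain — the clause headed by 'betrayed'.
— Andre's son: subject of the matrix clause; c-commands the pronoun but lies outside its binding domain — allowed.
— David: subject of the clause headed by 'betrayed'; c-commands the pronoun within its binding domain — blocked (Principle B).
— Hugo: object of the matrix clause; c-commands the pronoun but lies outside its binding domain — allowed.
— Marcus: subject of the clause headed by 'imagined'; c-commands the pronoun but lies outside its binding domain — allowed.

Andre's son, Hugo, Marcus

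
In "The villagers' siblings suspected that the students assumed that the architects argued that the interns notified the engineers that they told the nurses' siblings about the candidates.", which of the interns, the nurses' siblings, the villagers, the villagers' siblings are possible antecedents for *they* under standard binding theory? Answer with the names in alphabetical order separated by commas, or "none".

the interns, the villagers, the villagers' siblings

*they* is a pronoun; Principle B requires it to be free in its binding domain — the clause headed by 'told'.
— the interns: subject of the clause headed by 'notified'; c-commands the pronoun but lies outside its binding domain — allowed.
— the nurses' siblings: object of the clause headed by 'told'; is c-commanded by the pronoun; coreference would bind this R-expression — blocked (Principle C).
— the villagers: possessor inside the subject DP of the matrix clause; does not c-command the pronoun — Principle B does not apply; allowed.
— the villagers' siblings: subject of the matrix clause; c-commands the pronoun but lies outside its binding domain — allowed.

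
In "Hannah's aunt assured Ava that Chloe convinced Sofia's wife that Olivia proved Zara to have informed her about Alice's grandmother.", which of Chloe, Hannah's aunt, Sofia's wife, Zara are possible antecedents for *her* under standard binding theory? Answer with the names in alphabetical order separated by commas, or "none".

*her* is a pronoun; Principle B requires it to be free in its binding domain — the clause headed by 'informed'.
— Chloe: subject of the clause headed by 'convinced'; c-commands the pronoun but lies outside its binding domain — allowed.
— Hannah's aunt: subject of the matrix clause; c-commands the pronoun but lies outside its binding domain — allowed.
— Sofia's wife: object of the clause headed by 'convinced'; c-commands the pronoun but lies outside its binding domain — allowed.
— Zara: subject of the clause headed by 'informed'; c-commands the pronoun within its binding domain — blocked (Principle B).

Chloe, Hannah's aunt, Sofia's wife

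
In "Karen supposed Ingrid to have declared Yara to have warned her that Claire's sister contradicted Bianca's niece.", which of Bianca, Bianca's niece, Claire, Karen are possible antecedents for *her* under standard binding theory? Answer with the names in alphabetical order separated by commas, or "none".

*her* is a pronoun; Principle B requires it to be free in its binding domain — the clause headed by 'warned'.
— Bianca: possessor inside the object DP of the clause headed by 'contradicted'; is c-commanded by the pronoun; coreference would bind this R-expression — blocked (Principle C).
— Bianca's niece: object of the clause headed by 'contradicted'; is c-commanded by the pronoun; coreference would bind this R-expression — blocked (Principle C).
— Claire: possessor inside the subject DP of the clause headed by 'contradicted'; is c-commanded by the pronoun; coreference would bind this R-expression — blocked (Principle C).
— Karen: subject of the matrix clause; c-commands the pronoun but lies outside its binding domain — allowed.

Karen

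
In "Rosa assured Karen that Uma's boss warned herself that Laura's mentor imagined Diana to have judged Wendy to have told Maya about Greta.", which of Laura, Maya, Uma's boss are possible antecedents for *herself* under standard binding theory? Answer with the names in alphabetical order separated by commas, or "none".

Uma's boss

*herself* is a reflexive; Principle A requires it to be bound within its binding domain — the clause headed by 'warned'.
— Laura: possessor inside the subject DP of the clause headed by 'imagined'; does not c-command the reflexive — cannot bind it (Principle A).
— Maya: object of the clause headed by 'told'; does not c-command the reflexive — cannot bind it (Principle A).
— Uma's boss: subject of the clause headed by 'warned'; c-commands the reflexive within its binding domain — allowed (Principle A).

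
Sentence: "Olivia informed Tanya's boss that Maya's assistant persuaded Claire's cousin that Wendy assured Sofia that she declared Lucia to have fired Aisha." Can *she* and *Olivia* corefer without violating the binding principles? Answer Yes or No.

Yes

*Olivia* is an R-expression; Principle C requires it to be free (not bound by any c-commanding expression).
— she: subject of the clause headed by 'declared'; the pronoun does not c-command the R-expression — coreference allowed.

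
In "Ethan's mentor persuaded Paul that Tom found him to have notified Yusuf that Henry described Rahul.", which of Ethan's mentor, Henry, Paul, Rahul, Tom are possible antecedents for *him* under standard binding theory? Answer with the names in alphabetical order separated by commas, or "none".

Ethan's mentor, Paul

*him* is a pronoun; Principle B requires it to be free in its binding domain — the clause headed by 'found'.
— Ethan's mentor: subject of the matrix clause; c-commands the pronoun but lies outside its binding domain — allowed.
— Henry: subject of the clause headed by 'described'; is c-commanded by the pronoun; coreference would bind this R-expression — blocked (Principle C).
— Paul: object of the matrix clause; c-commands the pronoun but lies outside its binding domain — allowed.
— Rahul: object of the clause headed by 'described'; is c-commanded by the pronoun; coreference would bind this R-expression — blocked (Principle C).
— Tom: subject of the clause headed by 'found'; c-commands the pronoun within its binding domain — blocked (Principle B).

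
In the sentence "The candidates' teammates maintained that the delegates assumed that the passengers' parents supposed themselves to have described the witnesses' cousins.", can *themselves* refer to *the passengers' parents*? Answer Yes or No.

Yes

*themselves* is a reflexive; Principle A requires it to be bound within its binding domain — the clause headed by 'supposed'.
— the passengers' parents: subject of the clause headed by 'supposed'; c-commands the reflexive within its binding domain — allowed (Principle A).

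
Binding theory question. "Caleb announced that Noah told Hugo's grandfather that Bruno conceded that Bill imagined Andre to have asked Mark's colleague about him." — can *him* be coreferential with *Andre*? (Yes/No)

*him* is a pronoun; Principle B requires it to be free in its binding domain — the clause headed by 'asked'.
— Andre: subject of the clause headed by 'asked'; c-commands the pronoun within its binding domain — blocked (Principle B).

No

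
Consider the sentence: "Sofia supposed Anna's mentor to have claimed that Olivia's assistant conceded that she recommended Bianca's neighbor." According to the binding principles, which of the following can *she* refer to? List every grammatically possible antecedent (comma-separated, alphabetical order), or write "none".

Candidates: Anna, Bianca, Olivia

*she* is a pronoun; Principle B requires it to be free in its binding domain — the clause headed by 'recommended'.
— Anna: possessor inside the subject DP of the clause headed by 'claimed'; does not c-command the pronoun — Principle B does not apply; allowed.
— Bianca: possessor inside the object DP of the clause headed by 'recommended'; is c-commanded by the pronoun; coreference would bind this R-expression — blocked (Principle C).
— Olivia: possessor inside the subject DP of the clause headed by 'conceded'; does not c-command the pronoun — Principle B does not apply; allowed.

Anna, Olivia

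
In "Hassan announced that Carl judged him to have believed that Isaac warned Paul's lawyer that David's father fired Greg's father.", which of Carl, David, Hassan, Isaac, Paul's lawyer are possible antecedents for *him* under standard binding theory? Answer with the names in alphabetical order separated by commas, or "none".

Hassan

*him* is a pronoun; Principle B requires it to be free in its binding domain — the clause headed by 'judged'.
— Carl: subject of the clause headed by 'judged'; c-commands the pronoun within its binding domain — blocked (Principle B).
— David: possessor inside the subject DP of the clause headed by 'fired'; is c-commanded by the pronoun; coreference would bind this R-expression — blocked (Principle C).
— Hassan: subject of the matrix clause; c-commands the pronoun but lies outside its binding domain — allowed.
— Isaac: subject of the clause headed by 'warned'; is c-commanded by the pronoun; coreference would bind this R-expression — blocked (Principle C).
— Paul's lawyer: object of the clause headed by 'warned'; is c-commanded by the pronoun; coreference would bind this R-expression — blocked (Principle C).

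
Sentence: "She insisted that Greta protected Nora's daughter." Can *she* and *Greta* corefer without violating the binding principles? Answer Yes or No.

No

*Greta* is an R-expression; Principle C requires it to be free (not bound by any c-commanding expression).
— she: subject of the matrix clause; the pronoun c-commands the R-expression — coreference blocked (Principle C).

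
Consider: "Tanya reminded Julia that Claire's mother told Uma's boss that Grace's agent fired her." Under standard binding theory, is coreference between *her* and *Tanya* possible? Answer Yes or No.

*Tanya* is an R-expression; Principle C requires it to be free (not bound by any c-commanding expression).
— her: object of the clause headed by 'fired'; the pronoun does not c-command the R-expression — coreference allowed.

Yes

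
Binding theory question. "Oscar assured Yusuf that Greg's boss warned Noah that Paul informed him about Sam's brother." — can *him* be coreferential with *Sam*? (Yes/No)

No

*him* is a pronoun; Principle B requires it to be free in its binding domain — the clause headed by 'informed'.
— Sam: possessor inside the second object DP of the clause headed by 'informed'; is c-commanded by the pronoun; coreference would bind this R-expression — blocked (Principle C).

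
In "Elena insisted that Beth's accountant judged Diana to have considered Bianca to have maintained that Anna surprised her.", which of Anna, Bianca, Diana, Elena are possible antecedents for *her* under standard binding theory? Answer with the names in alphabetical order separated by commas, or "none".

*her* is a pronoun; Principle B requires it to be free in its binding domain — the clause headed by 'surprised'.
— Anna: subject of the clause headed by 'surprised'; c-commands the pronoun within its binding domain — blocked (Principle B).
— Bianca: subject of the clause headed by 'maintained'; c-commands the pronoun but lies outside its binding domain — allowed.
— Diana: subject of the clause headed by 'considered'; c-commands the pronoun but lies outside its binding domain — allowed.
— Elena: subject of the matrix clause; c-commands the pronoun but lies outside its binding domain — allowed.

Bianca, Diana, Elena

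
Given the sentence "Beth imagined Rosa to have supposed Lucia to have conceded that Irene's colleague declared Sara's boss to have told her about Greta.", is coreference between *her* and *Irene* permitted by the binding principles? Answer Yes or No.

Yes

*her* is a pronoun; Principle B requires it to be free in its binding domain — the clause headed by 'told'.
— Irene: possessor inside the subject DP of the clause headed by 'declared'; does not c-command the pronoun — Principle B does not apply; allowed.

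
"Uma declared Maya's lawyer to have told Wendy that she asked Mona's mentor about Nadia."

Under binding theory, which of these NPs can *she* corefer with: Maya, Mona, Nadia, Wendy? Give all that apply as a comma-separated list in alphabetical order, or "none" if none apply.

*she* is a pronoun; Principle B requires it to be free in its binding domain — the clause headed by 'asked'.
— Maya: possessor inside the subject DP of the clause headed by 'told'; does not c-command the pronoun — Principle B does not apply; allowed.
— Mona: possessor inside the object DP of the clause headed by 'asked'; is c-commanded by the pronoun; coreference would bind this R-expression — blocked (Principle C).
— Nadia: second object of the clause headed by 'asked'; is c-commanded by the pronoun; coreference would bind this R-expression — blocked (Principle C).
— Wendy: object of the clause headed by 'told'; c-commands the pronoun but lies outside its binding domain — allowed.

Maya, Wendy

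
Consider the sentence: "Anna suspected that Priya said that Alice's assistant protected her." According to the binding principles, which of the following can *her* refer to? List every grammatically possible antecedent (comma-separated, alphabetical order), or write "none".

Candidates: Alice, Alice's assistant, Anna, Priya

*her* is a pronoun; Principle B requires it to be free in its binding domain — the clause headed by 'protected'.
— Alice: possessor inside the subject DP of the clause headed by 'protected'; does not c-command the pronoun — Principle B does not apply; allowed.
— Alice's assistant: subject of the clause headed by 'protected'; c-commands the pronoun within its binding domain — blocked (Principle B).
— Anna: subject of the matrix clause; c-commands the pronoun but lies outside its binding domain — allowed.
— Priya: subject of the clause headed by 'said'; c-commands the pronoun but lies outside its binding domain — allowed.

Alice, Anna, Priya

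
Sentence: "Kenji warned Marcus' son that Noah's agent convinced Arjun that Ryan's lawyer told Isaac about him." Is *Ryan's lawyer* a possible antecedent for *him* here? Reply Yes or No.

*him* is a pronoun; Principle B requires it to be free in its binding domain — the clause headed by 'told'.
— Ryan's lawyer: subject of the clause headed by 'told'; c-commands the pronoun within its binding domain — blocked (Principle B).

No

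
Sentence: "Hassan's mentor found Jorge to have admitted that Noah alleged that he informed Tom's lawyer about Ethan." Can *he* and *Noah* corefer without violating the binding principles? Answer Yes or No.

Yes

*Noah* is an R-expression; Principle C requires it to be free (not bound by any c-commanding expression).
— he: subject of the clause headed by 'informed'; the pronoun does not c-command the R-expression — coreference allowed.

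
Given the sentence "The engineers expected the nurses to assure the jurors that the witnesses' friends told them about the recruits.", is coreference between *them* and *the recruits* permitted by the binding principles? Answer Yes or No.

*them* is a pronoun; Principle B requires it to be free in its binding domain — the clause headed by 'told'.
— the recruits: second object of the clause headed by 'told'; is c-commanded by the pronoun; coreference would bind this R-expression — blocked (Principle C).

No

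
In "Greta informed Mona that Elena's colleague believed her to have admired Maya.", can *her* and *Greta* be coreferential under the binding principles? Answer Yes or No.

Yes

*Greta* is an R-expression; Principle C requires it to be free (not bound by any c-commanding expression).
— her: subject of the clause headed by 'admired'; the pronoun does not c-command the R-expression — coreference allowed.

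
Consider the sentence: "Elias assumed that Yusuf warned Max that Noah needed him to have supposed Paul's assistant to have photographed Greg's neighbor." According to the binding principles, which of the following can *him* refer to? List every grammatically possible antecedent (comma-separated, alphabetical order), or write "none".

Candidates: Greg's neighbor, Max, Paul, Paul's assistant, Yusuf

Max, Yusuf

*him* is a pronoun; Principle B requires it to be free in its binding domain — the clause headed by 'needed'.
— Greg's neighbor: object of the clause headed by 'photographed'; is c-commanded by the pronoun; coreference would bind this R-expression — blocked (Principle C).
— Max: object of the clause headed by 'warned'; c-commands the pronoun but lies outside its binding domain — allowed.
— Paul: possessor inside the subject DP of the clause headed by 'photographed'; is c-commanded by the pronoun; coreference would bind this R-expression — blocked (Principle C).
— Paul's assistant: subject of the clause headed by 'photographed'; is c-commanded by the pronoun; coreference would bind this R-expression — blocked (Principle C).
— Yusuf: subject of the clause headed by 'warned'; c-commands the pronoun but lies outside its binding domain — allowed.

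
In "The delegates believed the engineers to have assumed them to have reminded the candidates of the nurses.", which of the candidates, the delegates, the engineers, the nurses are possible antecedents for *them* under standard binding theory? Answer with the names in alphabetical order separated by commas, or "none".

*them* is a pronoun; Principle B requires it to be free in its binding domain — the clause headed by 'assumed'.
— the candidates: object of the clause headed by 'reminded'; is c-commanded by the pronoun; coreference would bind this R-expression — blocked (Principle C).
— the delegates: subject of the matrix clause; c-commands the pronoun but lies outside its binding domain — allowed.
— the engineers: subject of the clause headed by 'assumed'; c-commands the pronoun within its binding domain — blocked (Principle B).
— the nurses: second object of the clause headed by 'reminded'; is c-commanded by the pronoun; coreference would bind this R-expression — blocked (Principle C).

the delegates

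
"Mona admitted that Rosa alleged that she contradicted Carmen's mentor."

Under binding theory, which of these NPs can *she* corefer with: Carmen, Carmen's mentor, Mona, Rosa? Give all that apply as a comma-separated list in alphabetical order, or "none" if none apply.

Mona, Rosa

*she* is a pronoun; Principle B requires it to be free in its binding domain — the clause headed by 'contradicted'.
— Carmen: possessor inside the object DP of the clause headed by 'contradicted'; is c-commanded by the pronoun; coreference would bind this R-expression — blocked (Principle C).
— Carmen's mentor: object of the clause headed by 'contradicted'; is c-commanded by the pronoun; coreference would bind this R-expression — blocked (Principle C).
— Mona: subject of the matrix clause; c-commands the pronoun but lies outside its binding domain — allowed.
— Rosa: subject of the clause headed by 'alleged'; c-commands the pronoun but lies outside its binding domain — allowed.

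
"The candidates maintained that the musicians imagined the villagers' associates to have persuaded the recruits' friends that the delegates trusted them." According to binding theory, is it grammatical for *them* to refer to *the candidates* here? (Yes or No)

Yes

*the candidates* is an R-expression; Principle C requires it to be free (not bound by any c-commanding expression).
— them: object of the clause headed by 'trusted'; the pronoun does not c-command the R-expression — coreference allowed.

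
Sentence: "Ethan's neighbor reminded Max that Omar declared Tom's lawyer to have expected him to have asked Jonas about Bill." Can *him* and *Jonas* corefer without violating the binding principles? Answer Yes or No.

*Jonas* is an R-expression; Principle C requires it to be free (not bound by any c-commanding expression).
— him: subject of the clause headed by 'asked'; the pronoun c-commands the R-expression — coreference blocked (Principle C).

No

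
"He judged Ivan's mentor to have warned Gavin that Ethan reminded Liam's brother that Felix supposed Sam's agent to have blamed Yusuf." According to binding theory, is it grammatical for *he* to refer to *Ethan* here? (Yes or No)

*Ethan* is an R-expression; Principle C requires it to be free (not bound by any c-commanding expression).
— he: subject of the matrix clause; the pronoun c-commands the R-expression — coreference blocked (Principle C).

No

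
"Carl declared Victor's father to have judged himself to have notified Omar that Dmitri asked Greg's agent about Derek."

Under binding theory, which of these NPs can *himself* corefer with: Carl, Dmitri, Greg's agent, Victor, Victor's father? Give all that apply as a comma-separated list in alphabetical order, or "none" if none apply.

Victor's father

*himself* is a reflexive; Principle A requires it to be bound within its binding domain — the clause headed by 'judged'.
— Carl: subject of the matrix clause; c-commands the reflexive but lies outside its binding domain — cannot bind it (Principle A).
— Dmitri: subject of the clause headed by 'asked'; does not c-command the reflexive — cannot bind it (Principle A).
— Greg's agent: object of the clause headed by 'asked'; does not c-command the reflexive — cannot bind it (Principle A).
— Victor: possessor inside the subject DP of the clause headed by 'judged'; does not c-command the reflexive — cannot bind it (Principle A).
— Victor's father: subject of the clause headed by 'judged'; c-commands the reflexive within its binding domain — allowed (Principle A).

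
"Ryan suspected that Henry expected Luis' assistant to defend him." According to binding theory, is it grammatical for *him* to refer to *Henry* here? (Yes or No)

*Henry* is an R-expression; Principle C requires it to be free (not bound by any c-commanding expression).
— him: object of the clause headed by 'defend'; the pronoun does not c-command the R-expression — coreference allowed.

Yes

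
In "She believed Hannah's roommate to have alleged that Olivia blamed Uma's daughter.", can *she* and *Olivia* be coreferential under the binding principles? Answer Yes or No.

No

*Olivia* is an R-expression; Principle C requires it to be free (not bound by any c-commanding expression).
— she: subject of the matrix clause; the pronoun c-commands the R-expression — coreference blocked (Principle C).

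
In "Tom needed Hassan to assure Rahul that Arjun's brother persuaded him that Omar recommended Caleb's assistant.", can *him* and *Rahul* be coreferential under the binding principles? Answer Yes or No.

*Rahul* is an R-expression; Principle C requires it to be free (not bound by any c-commanding expression).
— him: object of the clause headed by 'persuaded'; the pronoun does not c-command the R-expression — coreference allowed.

Yes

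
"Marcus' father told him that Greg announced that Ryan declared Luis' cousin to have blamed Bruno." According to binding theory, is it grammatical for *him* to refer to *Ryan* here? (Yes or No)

No

*Ryan* is an R-expression; Principle C requires it to be free (not bound by any c-commanding expression).
— him: object of the matrix clause; the pronoun c-commands the R-expression — coreference blocked (Principle C).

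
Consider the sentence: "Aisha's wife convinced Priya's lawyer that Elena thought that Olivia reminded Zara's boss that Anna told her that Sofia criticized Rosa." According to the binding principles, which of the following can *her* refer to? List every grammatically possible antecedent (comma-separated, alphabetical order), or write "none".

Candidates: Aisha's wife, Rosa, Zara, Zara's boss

Aisha's wife, Zara, Zara's boss

*her* is a pronoun; Principle B requires it to be free in its binding domain — the clause headed by 'told'.
— Aisha's wife: subject of the matrix clause; c-commands the pronoun but lies outside its binding domain — allowed.
— Rosa: object of the clause headed by 'criticized'; is c-commanded by the pronoun; coreference would bind this R-expression — blocked (Principle C).
— Zara: possessor inside the object DP of the clause headed by 'reminded'; does not c-command the pronoun — Principle B does not apply; allowed.
— Zara's boss: object of the clause headed by 'reminded'; c-commands the pronoun but lies outside its binding domain — allowed.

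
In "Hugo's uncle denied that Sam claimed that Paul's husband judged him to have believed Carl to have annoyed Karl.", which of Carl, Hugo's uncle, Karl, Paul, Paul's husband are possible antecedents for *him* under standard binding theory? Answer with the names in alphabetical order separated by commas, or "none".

*him* is a pronoun; Principle B requires it to be free in its binding domain — the clause headed by 'judged'.
— Carl: subject of the clause headed by 'annoyed'; is c-commanded by the pronoun; coreference would bind this R-expression — blocked (Principle C).
— Hugo's uncle: subject of the matrix clause; c-commands the pronoun but lies outside its binding domain — allowed.
— Karl: object of the clause headed by 'annoyed'; is c-commanded by the pronoun; coreference would bind this R-expression — blocked (Principle C).
— Paul: possessor inside the subject DP of the clause headed by 'judged'; does not c-command the pronoun — Principle B does not apply; allowed.
— Paul's husband: subject of the clause headed by 'judged'; c-commands the pronoun within its binding domain — blocked (Principle B).

Hugo's uncle, Paul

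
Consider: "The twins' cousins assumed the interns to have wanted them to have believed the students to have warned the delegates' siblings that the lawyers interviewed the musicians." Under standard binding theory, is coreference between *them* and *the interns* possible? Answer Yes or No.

No

*the interns* is an R-expression; Principle C requires it to be free (not bound by any c-commanding expression).
— them: subject of the clause headed by 'believed'; the R-expression locally c-commands the pronoun — coreference blocked (Principle B on the pronoun).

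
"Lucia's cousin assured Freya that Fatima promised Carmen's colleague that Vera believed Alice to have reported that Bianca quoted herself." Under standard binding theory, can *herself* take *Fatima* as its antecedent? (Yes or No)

No

*herself* is a reflexive; Principle A requires it to be bound within its binding domain — the clause headed by 'quoted'.
— Fatima: subject of the clause headed by 'promised'; c-commands the reflexive but lies outside its binding domain — cannot bind it (Principle A).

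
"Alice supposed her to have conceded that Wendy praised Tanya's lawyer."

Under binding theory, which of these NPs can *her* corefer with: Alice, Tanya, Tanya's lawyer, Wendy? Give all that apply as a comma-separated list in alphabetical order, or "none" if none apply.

*her* is a pronoun; Principle B requires it to be free in its binding domain — the matrix clause.
— Alice: subject of the matrix clause; c-commands the pronoun within its binding domain — blocked (Principle B).
— Tanya: possessor inside the object DP of the clause headed by 'praised'; is c-commanded by the pronoun; coreference would bind this R-expression — blocked (Principle C).
— Tanya's lawyer: object of the clause headed by 'praised'; is c-commanded by the pronoun; coreference would bind this R-expression — blocked (Principle C).
— Wendy: subject of the clause headed by 'praised'; is c-commanded by the pronoun; coreference would bind this R-expression — blocked (Principle C).

none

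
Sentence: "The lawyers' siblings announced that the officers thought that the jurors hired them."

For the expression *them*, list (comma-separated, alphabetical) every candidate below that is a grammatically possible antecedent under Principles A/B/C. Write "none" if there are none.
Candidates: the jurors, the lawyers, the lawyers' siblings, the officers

the lawyers, the lawyers' siblings, the officers

*them* is a pronoun; Principle B requires it to be free in its binding domain — the clause headed by 'hired'.
— the jurors: subject of the clause headed by 'hired'; c-commands the pronoun within its binding domain — blocked (Principle B).
— the lawyers: possessor inside the subject DP of the matrix clause; does not c-command the pronoun — Principle B does not apply; allowed.
— the lawyers' siblings: subject of the matrix clause; c-commands the pronoun but lies outside its binding domain — allowed.
— the officers: subject of the clause headed by 'thought'; c-commands the pronoun but lies outside its binding domain — allowed.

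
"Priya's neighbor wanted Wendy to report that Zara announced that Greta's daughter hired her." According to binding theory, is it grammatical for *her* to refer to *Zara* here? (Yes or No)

Yes

*Zara* is an R-expression; Principle C requires it to be free (not bound by any c-commanding expression).
— her: object of the clause headed by 'hired'; the pronoun does not c-command the R-expression — coreference allowed.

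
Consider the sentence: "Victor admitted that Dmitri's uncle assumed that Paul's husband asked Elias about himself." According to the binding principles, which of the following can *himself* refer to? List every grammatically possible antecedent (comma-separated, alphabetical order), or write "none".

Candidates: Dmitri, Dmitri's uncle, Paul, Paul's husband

Paul's husband

*himself* is a reflexive; Principle A requires it to be bound within its binding domain — the clause headed by 'asked'.
— Dmitri: possessor inside the subject DP of the clause headed by 'assumed'; does not c-command the reflexive — cannot bind it (Principle A).
— Dmitri's uncle: subject of the clause headed by 'assumed'; c-commands the reflexive but lies outside its binding domain — cannot bind it (Principle A).
— Paul: possessor inside the subject DP of the clause headed by 'asked'; does not c-command the reflexive — cannot bind it (Principle A).
— Paul's husband: subject of the clause headed by 'asked'; c-commands the reflexive within its binding domain — allowed (Principle A).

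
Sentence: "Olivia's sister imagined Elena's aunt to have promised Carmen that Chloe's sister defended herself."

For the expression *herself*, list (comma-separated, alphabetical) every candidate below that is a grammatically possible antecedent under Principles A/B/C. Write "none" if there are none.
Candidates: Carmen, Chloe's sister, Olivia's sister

Chloe's sister

*herself* is a reflexive; Principle A requires it to be bound within its binding domain — the clause headed by 'defended'.
— Carmen: object of the clause headed by 'promised'; c-commands the reflexive but lies outside its binding domain — cannot bind it (Principle A).
— Chloe's sister: subject of the clause headed by 'defended'; c-commands the reflexive within its binding domain — allowed (Principle A).
— Olivia's sister: subject of the matrix clause; c-commands the reflexive but lies outside its binding domain — cannot bind it (Principle A).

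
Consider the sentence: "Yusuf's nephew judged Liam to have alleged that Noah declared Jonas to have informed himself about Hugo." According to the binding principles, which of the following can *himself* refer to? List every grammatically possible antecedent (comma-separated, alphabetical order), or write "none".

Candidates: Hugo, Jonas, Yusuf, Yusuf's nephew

*himself* is a reflexive; Principle A requires it to be bound within its binding domain — the clause headed by 'informed'.
— Hugo: second object of the clause headed by 'informed'; does not c-command the reflexive — cannot bind it (Principle A).
— Jonas: subject of the clause headed by 'informed'; c-commands the reflexive within its binding domain — allowed (Principle A).
— Yusuf: possessor inside the subject DP of the matrix clause; does not c-command the reflexive — cannot bind it (Principle A).
— Yusuf's nephew: subject of the matrix clause; c-commands the reflexive but lies outside its binding domain — cannot bind it (Principle A).

Jonas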